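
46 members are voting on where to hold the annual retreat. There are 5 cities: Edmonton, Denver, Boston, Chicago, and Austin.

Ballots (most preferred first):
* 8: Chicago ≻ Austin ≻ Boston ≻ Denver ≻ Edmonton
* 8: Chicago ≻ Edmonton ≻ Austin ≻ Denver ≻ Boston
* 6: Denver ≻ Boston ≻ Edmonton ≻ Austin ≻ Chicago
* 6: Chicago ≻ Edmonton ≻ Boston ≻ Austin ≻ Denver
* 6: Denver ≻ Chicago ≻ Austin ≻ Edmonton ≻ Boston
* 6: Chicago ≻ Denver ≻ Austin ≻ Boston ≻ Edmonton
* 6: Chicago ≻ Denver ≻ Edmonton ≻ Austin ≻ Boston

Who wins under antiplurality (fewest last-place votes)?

Last-place votes: Edmonton 14, Denver 6, Boston 20, Chicago 6, Austin 0.

Austin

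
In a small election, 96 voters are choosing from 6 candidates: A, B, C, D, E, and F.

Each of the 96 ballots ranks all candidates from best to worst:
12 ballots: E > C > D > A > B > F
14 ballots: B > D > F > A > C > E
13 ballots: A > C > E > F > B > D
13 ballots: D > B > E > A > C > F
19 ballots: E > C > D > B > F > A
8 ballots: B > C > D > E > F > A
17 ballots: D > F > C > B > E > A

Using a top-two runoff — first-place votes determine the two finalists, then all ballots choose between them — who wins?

D

Round 1 first-place votes: A 13, B 22, C 0, D 30, E 31, F 0. E and D advance.
Runoff: E is ranked above D on 44 ballots, D above E on 52.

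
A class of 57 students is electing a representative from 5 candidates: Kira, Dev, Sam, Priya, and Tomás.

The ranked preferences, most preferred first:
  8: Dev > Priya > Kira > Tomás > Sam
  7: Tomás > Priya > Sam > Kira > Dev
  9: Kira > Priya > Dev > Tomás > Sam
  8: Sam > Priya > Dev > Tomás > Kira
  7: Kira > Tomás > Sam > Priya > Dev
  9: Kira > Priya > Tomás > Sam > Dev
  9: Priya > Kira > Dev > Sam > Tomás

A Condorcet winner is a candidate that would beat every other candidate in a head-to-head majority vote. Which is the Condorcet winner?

Priya

Priya vs Kira: 32–25
Priya vs Dev: 49–8
Priya vs Sam: 42–15
Priya vs Tomás: 43–14
Priya beats every other candidate.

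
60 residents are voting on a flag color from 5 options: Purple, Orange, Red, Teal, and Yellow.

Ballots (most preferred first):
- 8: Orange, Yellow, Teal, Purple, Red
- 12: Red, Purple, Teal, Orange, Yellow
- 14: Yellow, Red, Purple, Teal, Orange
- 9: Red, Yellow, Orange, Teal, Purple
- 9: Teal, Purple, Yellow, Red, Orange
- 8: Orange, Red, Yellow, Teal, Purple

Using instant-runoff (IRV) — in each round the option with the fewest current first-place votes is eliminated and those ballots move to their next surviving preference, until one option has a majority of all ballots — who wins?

Yellow

Round 1: Purple 0, Orange 16, Red 21, Teal 9, Yellow 14. Purple eliminated.
Round 2: Orange 16, Red 21, Teal 9, Yellow 14. Teal eliminated.
Round 3: Orange 16, Red 21, Yellow 23. Orange eliminated.
Round 4: Red 29, Yellow 31. Yellow has a majority (≥31).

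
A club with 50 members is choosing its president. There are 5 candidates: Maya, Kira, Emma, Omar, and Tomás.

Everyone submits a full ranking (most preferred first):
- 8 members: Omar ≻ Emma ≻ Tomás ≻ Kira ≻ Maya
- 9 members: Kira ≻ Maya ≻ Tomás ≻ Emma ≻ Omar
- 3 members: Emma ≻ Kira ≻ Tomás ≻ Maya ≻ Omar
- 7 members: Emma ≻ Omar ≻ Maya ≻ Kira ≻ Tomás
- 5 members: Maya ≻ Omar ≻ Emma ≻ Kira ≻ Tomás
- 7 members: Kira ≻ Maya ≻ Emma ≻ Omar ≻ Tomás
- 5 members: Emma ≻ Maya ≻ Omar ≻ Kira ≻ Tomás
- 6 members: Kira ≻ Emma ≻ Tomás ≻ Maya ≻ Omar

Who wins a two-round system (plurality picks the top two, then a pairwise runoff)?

Round 1 first-place votes: Maya 5, Kira 22, Emma 15, Omar 8, Tomás 0. Kira and Emma advance.
Runoff: Kira is ranked above Emma on 22 ballots, Emma above Kira on 28.

Emma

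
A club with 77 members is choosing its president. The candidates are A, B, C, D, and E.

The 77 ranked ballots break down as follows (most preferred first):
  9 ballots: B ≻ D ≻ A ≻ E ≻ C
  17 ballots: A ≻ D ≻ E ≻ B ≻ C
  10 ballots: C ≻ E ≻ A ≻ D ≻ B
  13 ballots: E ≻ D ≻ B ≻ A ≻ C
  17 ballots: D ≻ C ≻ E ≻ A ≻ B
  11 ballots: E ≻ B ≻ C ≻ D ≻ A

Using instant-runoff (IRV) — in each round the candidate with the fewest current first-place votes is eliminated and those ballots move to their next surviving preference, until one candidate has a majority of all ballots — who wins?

Round 1: A 17, B 9, C 10, D 17, E 24. B eliminated.
Round 2: A 17, C 10, D 26, E 24. C eliminated.
Round 3: A 17, D 26, E 34. A eliminated.
Round 4: D 43, E 34. D has a majority (≥39).

D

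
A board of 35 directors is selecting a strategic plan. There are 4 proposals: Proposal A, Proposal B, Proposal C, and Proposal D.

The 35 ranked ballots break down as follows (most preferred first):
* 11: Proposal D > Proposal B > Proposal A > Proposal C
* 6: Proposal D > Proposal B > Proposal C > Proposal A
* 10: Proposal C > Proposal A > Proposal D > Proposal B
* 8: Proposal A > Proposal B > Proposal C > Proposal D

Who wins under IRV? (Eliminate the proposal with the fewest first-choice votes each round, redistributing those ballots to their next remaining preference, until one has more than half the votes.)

Proposal C

Round 1: Proposal A 8, Proposal B 0, Proposal C 10, Proposal D 17. Proposal B eliminated.
Round 2: Proposal A 8, Proposal C 10, Proposal D 17. Proposal A eliminated.
Round 3: Proposal C 18, Proposal D 17. Proposal C has a majority (≥18).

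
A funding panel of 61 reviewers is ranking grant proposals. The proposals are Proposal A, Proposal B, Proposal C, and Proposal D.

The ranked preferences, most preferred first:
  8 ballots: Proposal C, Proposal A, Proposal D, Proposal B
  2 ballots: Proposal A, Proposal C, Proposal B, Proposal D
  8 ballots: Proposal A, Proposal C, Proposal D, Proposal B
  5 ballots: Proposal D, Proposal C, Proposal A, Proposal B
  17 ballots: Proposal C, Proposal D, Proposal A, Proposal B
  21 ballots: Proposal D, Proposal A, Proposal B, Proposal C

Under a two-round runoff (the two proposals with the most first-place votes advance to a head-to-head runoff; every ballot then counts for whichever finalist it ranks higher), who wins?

Proposal C

Round 1 first-place votes: Proposal A 10, Proposal B 0, Proposal C 25, Proposal D 26. Proposal D and Proposal C advance.
Runoff: Proposal D is ranked above Proposal C on 26 ballots, Proposal C above Proposal D on 35.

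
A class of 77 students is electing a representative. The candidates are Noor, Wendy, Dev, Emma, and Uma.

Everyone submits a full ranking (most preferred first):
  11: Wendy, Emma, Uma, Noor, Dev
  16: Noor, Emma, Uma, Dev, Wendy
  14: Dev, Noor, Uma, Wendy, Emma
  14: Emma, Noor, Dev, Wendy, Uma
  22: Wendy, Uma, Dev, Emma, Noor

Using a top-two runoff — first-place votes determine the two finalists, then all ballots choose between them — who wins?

Noor

Round 1 first-place votes: Noor 16, Wendy 33, Dev 14, Emma 14, Uma 0. Wendy and Noor advance.
Runoff: Wendy is ranked above Noor on 33 ballots, Noor above Wendy on 44.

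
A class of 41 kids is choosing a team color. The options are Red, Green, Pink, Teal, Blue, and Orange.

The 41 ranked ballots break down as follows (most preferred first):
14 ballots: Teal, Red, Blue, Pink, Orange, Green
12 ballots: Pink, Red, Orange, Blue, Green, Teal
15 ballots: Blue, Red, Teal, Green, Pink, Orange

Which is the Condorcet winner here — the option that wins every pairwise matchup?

Red vs Green: 41–0
Red vs Pink: 29–12
Red vs Teal: 27–14
Red vs Blue: 26–15
Red vs Orange: 41–0
Red beats every other option.

Red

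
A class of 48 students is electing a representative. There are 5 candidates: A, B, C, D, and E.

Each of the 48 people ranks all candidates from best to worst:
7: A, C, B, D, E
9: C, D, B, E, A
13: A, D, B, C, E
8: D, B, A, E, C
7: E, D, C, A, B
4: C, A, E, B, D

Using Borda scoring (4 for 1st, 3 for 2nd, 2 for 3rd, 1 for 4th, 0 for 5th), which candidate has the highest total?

D

A: 7×4 + 9×0 + 13×4 + 8×2 + 7×1 + 4×3 = 115
B: 7×2 + 9×2 + 13×2 + 8×3 + 7×0 + 4×1 = 86
C: 7×3 + 9×4 + 13×1 + 8×0 + 7×2 + 4×4 = 100
D: 7×1 + 9×3 + 13×3 + 8×4 + 7×3 + 4×0 = 126
E: 7×0 + 9×1 + 13×0 + 8×1 + 7×4 + 4×2 = 53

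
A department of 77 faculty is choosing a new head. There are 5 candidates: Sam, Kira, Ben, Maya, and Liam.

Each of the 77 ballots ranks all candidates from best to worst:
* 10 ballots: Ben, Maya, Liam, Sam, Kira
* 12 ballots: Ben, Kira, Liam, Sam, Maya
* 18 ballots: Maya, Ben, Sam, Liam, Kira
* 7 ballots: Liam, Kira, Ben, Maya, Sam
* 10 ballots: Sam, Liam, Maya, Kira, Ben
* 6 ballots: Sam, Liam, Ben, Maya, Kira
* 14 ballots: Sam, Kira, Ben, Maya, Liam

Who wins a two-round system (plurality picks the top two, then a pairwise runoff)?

Round 1 first-place votes: Sam 30, Kira 0, Ben 22, Maya 18, Liam 7. Sam and Ben advance.
Runoff: Sam is ranked above Ben on 30 ballots, Ben above Sam on 47.

Ben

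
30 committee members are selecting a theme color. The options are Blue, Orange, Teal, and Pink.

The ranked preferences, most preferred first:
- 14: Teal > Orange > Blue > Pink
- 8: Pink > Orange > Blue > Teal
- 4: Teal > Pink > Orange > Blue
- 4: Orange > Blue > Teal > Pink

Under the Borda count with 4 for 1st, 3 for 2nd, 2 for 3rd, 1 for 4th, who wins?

Orange

Blue: 14×2 + 8×2 + 4×1 + 4×3 = 60
Orange: 14×3 + 8×3 + 4×2 + 4×4 = 90
Teal: 14×4 + 8×1 + 4×4 + 4×2 = 88
Pink: 14×1 + 8×4 + 4×3 + 4×1 = 62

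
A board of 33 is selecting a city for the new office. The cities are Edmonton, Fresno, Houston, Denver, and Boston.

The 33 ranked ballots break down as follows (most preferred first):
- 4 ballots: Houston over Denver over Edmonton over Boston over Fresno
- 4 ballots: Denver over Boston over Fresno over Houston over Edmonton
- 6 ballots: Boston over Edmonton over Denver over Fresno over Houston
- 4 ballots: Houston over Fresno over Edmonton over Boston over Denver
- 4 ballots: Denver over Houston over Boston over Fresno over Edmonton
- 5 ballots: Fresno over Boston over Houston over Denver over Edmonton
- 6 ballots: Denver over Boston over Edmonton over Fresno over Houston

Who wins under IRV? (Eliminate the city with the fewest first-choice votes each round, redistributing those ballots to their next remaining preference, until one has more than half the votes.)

Denver

Round 1: Edmonton 0, Fresno 5, Houston 8, Denver 14, Boston 6. Edmonton eliminated.
Round 2: Fresno 5, Houston 8, Denver 14, Boston 6. Fresno eliminated.
Round 3: Houston 8, Denver 14, Boston 11. Houston eliminated.
Round 4: Denver 18, Boston 15. Denver has a majority (≥17).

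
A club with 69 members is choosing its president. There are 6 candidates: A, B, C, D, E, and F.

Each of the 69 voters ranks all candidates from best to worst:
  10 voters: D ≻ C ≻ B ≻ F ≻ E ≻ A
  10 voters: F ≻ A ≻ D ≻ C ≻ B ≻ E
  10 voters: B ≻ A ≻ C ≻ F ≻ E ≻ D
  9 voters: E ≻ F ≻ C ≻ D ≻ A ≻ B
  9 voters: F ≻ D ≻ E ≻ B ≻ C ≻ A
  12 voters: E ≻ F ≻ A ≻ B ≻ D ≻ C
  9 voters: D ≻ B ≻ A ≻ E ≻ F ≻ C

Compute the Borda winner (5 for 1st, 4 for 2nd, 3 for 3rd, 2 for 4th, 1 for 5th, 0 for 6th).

A: 10×0 + 10×4 + 10×4 + 9×1 + 9×0 + 12×3 + 9×3 = 152
B: 10×3 + 10×1 + 10×5 + 9×0 + 9×2 + 12×2 + 9×4 = 168
C: 10×4 + 10×2 + 10×3 + 9×3 + 9×1 + 12×0 + 9×0 = 126
D: 10×5 + 10×3 + 10×0 + 9×2 + 9×4 + 12×1 + 9×5 = 191
E: 10×1 + 10×0 + 10×1 + 9×5 + 9×3 + 12×5 + 9×2 = 170
F: 10×2 + 10×5 + 10×2 + 9×4 + 9×5 + 12×4 + 9×1 = 228

F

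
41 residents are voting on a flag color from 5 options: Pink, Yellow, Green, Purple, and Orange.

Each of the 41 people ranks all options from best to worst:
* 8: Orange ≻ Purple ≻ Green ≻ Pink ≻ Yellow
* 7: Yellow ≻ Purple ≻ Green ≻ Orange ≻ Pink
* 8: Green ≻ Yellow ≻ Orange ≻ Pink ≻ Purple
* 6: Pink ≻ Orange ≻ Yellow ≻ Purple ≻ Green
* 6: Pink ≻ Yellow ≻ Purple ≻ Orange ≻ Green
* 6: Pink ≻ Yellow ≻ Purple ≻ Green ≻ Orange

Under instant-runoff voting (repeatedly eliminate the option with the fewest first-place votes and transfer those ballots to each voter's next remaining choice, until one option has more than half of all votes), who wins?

Green

Round 1: Pink 18, Yellow 7, Green 8, Purple 0, Orange 8. Purple eliminated.
Round 2: Pink 18, Yellow 7, Green 8, Orange 8. Yellow eliminated.
Round 3: Pink 18, Green 15, Orange 8. Orange eliminated.
Round 4: Pink 18, Green 23. Green has a majority (≥21).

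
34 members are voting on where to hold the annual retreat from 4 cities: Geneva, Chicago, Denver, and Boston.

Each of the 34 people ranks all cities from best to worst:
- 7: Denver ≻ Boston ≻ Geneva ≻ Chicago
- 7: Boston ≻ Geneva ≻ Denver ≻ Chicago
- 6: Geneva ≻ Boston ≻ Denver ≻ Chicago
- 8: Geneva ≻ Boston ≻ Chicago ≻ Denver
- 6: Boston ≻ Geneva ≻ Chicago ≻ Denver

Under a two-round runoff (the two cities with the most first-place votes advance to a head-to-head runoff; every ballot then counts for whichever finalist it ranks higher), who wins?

Boston

Round 1 first-place votes: Geneva 14, Chicago 0, Denver 7, Boston 13. Geneva and Boston advance.
Runoff: Geneva is ranked above Boston on 14 ballots, Boston above Geneva on 20.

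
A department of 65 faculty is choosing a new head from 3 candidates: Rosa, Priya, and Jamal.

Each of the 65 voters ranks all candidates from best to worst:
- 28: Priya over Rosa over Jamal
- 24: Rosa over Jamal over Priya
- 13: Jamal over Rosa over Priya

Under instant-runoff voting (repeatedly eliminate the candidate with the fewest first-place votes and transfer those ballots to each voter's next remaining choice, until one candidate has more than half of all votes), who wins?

Rosa

Round 1: Rosa 24, Priya 28, Jamal 13. Jamal eliminated.
Round 2: Rosa 37, Priya 28. Rosa has a majority (≥33).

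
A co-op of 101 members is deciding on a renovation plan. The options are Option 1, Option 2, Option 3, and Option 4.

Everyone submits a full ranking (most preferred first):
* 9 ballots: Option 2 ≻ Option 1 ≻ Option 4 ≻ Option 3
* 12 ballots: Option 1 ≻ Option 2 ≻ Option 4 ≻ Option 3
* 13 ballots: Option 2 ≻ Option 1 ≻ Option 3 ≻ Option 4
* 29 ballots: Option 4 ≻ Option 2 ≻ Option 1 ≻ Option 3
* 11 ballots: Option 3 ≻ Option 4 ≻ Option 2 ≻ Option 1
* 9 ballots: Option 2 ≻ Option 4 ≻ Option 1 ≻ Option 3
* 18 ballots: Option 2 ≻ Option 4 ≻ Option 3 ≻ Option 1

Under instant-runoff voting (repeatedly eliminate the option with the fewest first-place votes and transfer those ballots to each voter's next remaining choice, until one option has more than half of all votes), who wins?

Round 1: Option 1 12, Option 2 49, Option 3 11, Option 4 29. Option 3 eliminated.
Round 2: Option 1 12, Option 2 49, Option 4 40. Option 1 eliminated.
Round 3: Option 2 61, Option 4 40. Option 2 has a majority (≥51).

Option 2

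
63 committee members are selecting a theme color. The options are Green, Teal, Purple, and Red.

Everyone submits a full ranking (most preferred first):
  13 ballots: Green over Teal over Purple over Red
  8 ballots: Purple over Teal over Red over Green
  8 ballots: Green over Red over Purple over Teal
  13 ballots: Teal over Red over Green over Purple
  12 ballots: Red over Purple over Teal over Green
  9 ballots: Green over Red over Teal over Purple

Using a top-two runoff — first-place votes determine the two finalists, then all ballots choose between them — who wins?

Round 1 first-place votes: Green 30, Teal 13, Purple 8, Red 12. Green and Teal advance.
Runoff: Green is ranked above Teal on 30 ballots, Teal above Green on 33.

Teal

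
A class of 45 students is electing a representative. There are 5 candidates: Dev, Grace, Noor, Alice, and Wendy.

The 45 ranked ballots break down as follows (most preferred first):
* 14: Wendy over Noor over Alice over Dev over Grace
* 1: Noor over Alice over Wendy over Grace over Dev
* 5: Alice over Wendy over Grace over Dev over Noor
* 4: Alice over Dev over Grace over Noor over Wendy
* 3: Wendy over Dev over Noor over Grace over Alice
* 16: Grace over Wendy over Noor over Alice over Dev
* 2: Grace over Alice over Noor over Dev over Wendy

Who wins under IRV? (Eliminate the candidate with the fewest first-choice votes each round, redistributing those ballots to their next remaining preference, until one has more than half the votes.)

Wendy

Round 1: Dev 0, Grace 18, Noor 1, Alice 9, Wendy 17. Dev eliminated.
Round 2: Grace 18, Noor 1, Alice 9, Wendy 17. Noor eliminated.
Round 3: Grace 18, Alice 10, Wendy 17. Alice eliminated.
Round 4: Grace 22, Wendy 23. Wendy has a majority (≥23).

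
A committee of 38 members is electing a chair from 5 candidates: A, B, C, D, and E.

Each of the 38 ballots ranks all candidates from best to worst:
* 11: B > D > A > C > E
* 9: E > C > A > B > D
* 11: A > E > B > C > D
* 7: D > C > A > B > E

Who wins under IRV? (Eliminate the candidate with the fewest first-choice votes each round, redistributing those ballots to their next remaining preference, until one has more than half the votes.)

A

Round 1: A 11, B 11, C 0, D 7, E 9. C eliminated.
Round 2: A 11, B 11, D 7, E 9. D eliminated.
Round 3: A 18, B 11, E 9. E eliminated.
Round 4: A 27, B 11. A has a majority (≥20).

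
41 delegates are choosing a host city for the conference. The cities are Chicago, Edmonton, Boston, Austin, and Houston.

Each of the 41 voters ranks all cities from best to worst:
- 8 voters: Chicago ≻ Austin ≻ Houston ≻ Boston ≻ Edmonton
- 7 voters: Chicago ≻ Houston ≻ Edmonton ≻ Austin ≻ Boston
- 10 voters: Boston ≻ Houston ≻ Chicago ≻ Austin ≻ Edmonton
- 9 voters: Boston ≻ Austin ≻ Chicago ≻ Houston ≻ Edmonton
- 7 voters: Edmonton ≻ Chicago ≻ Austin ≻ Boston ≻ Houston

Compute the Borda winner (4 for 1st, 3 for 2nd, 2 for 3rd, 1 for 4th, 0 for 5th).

Chicago: 8×4 + 7×4 + 10×2 + 9×2 + 7×3 = 119
Edmonton: 8×0 + 7×2 + 10×0 + 9×0 + 7×4 = 42
Boston: 8×1 + 7×0 + 10×4 + 9×4 + 7×1 = 91
Austin: 8×3 + 7×1 + 10×1 + 9×3 + 7×2 = 82
Houston: 8×2 + 7×3 + 10×3 + 9×1 + 7×0 = 76

Chicago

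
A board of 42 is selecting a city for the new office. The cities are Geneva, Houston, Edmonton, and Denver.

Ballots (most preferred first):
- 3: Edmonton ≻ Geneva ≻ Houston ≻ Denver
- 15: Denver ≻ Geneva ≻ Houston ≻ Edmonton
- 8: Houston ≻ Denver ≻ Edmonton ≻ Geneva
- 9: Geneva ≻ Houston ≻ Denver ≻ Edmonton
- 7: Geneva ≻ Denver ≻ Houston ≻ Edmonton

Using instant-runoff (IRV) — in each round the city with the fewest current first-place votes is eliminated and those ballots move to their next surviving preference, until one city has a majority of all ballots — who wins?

Round 1: Geneva 16, Houston 8, Edmonton 3, Denver 15. Edmonton eliminated.
Round 2: Geneva 19, Houston 8, Denver 15. Houston eliminated.
Round 3: Geneva 19, Denver 23. Denver has a majority (≥22).

Denver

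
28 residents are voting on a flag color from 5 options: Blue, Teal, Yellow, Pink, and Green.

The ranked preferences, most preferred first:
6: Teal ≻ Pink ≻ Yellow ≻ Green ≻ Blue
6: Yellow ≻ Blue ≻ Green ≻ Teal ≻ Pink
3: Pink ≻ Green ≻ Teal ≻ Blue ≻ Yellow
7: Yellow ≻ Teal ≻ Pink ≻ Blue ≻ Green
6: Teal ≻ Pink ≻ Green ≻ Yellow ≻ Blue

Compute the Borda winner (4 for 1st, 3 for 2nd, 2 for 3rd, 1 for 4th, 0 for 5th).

Blue: 6×0 + 6×3 + 3×1 + 7×1 + 6×0 = 28
Teal: 6×4 + 6×1 + 3×2 + 7×3 + 6×4 = 81
Yellow: 6×2 + 6×4 + 3×0 + 7×4 + 6×1 = 70
Pink: 6×3 + 6×0 + 3×4 + 7×2 + 6×3 = 62
Green: 6×1 + 6×2 + 3×3 + 7×0 + 6×2 = 39

Teal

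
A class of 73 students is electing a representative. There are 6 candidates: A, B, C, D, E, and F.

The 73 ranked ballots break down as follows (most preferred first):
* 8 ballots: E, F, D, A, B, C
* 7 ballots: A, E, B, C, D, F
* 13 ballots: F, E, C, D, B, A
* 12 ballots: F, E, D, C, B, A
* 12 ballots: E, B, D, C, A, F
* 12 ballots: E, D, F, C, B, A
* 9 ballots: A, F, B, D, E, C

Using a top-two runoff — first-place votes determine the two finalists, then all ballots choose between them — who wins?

E

Round 1 first-place votes: A 16, B 0, C 0, D 0, E 32, F 25. E and F advance.
Runoff: E is ranked above F on 39 ballots, F above E on 34.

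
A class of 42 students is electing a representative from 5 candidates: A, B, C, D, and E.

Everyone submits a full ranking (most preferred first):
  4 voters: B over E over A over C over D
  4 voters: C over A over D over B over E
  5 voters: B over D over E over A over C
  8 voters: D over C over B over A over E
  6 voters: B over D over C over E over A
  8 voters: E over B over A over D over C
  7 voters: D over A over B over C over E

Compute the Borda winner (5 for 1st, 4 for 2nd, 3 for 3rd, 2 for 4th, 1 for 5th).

A: 4×3 + 4×4 + 5×2 + 8×2 + 6×1 + 8×3 + 7×4 = 112
B: 4×5 + 4×2 + 5×5 + 8×3 + 6×5 + 8×4 + 7×3 = 160
C: 4×2 + 4×5 + 5×1 + 8×4 + 6×3 + 8×1 + 7×2 = 105
D: 4×1 + 4×3 + 5×4 + 8×5 + 6×4 + 8×2 + 7×5 = 151
E: 4×4 + 4×1 + 5×3 + 8×1 + 6×2 + 8×5 + 7×1 = 102

B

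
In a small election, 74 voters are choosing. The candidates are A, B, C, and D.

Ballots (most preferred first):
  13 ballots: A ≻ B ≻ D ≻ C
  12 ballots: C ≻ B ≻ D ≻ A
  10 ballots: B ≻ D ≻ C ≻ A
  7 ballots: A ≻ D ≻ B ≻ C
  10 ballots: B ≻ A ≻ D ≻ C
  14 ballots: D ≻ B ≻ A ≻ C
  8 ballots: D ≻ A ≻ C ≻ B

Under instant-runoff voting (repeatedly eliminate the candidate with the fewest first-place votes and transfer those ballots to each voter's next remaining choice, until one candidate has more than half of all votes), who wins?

B

Round 1: A 20, B 20, C 12, D 22. C eliminated.
Round 2: A 20, B 32, D 22. A eliminated.
Round 3: B 45, D 29. B has a majority (≥38).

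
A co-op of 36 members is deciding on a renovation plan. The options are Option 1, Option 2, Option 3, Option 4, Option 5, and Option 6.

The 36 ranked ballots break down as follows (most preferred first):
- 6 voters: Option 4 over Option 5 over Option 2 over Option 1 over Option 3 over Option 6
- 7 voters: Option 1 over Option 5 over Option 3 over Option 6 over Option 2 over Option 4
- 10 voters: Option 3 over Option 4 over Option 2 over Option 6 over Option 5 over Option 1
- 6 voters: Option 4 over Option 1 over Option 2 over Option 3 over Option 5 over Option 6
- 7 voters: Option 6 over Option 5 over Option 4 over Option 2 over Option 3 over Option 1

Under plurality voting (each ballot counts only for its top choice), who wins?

First-place votes: Option 1 7, Option 2 0, Option 3 10, Option 4 12, Option 5 0, Option 6 7.

Option 4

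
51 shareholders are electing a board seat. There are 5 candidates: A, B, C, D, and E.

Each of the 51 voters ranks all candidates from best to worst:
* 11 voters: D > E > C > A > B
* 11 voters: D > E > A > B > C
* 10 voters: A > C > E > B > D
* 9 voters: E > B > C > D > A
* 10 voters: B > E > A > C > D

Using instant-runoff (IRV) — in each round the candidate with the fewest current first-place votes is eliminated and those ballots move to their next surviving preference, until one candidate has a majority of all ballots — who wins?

B

Round 1: A 10, B 10, C 0, D 22, E 9. C eliminated.
Round 2: A 10, B 10, D 22, E 9. E eliminated.
Round 3: A 10, B 19, D 22. A eliminated.
Round 4: B 29, D 22. B has a majority (≥26).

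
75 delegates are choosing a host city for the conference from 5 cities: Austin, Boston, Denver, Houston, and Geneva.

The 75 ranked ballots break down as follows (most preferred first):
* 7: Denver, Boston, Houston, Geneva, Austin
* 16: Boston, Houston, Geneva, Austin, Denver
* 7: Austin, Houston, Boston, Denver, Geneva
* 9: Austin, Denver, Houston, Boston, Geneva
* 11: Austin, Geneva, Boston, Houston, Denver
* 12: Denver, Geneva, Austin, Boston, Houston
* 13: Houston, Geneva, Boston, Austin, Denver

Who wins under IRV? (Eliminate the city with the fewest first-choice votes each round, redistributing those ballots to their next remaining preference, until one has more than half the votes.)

Austin

Round 1: Austin 27, Boston 16, Denver 19, Houston 13, Geneva 0. Geneva eliminated.
Round 2: Austin 27, Boston 16, Denver 19, Houston 13. Houston eliminated.
Round 3: Austin 27, Boston 29, Denver 19. Denver eliminated.
Round 4: Austin 39, Boston 36. Austin has a majority (≥38).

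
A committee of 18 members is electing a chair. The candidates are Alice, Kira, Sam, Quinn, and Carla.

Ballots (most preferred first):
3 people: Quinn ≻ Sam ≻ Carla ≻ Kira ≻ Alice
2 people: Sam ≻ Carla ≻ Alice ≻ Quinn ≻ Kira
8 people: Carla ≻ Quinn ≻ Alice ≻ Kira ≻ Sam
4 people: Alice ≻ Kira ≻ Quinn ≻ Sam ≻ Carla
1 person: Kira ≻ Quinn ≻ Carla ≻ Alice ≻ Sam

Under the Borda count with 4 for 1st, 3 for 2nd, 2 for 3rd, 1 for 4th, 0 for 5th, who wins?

Quinn

Alice: 3×0 + 2×2 + 8×2 + 4×4 + 1×1 = 37
Kira: 3×1 + 2×0 + 8×1 + 4×3 + 1×4 = 27
Sam: 3×3 + 2×4 + 8×0 + 4×1 + 1×0 = 21
Quinn: 3×4 + 2×1 + 8×3 + 4×2 + 1×3 = 49
Carla: 3×2 + 2×3 + 8×4 + 4×0 + 1×2 = 46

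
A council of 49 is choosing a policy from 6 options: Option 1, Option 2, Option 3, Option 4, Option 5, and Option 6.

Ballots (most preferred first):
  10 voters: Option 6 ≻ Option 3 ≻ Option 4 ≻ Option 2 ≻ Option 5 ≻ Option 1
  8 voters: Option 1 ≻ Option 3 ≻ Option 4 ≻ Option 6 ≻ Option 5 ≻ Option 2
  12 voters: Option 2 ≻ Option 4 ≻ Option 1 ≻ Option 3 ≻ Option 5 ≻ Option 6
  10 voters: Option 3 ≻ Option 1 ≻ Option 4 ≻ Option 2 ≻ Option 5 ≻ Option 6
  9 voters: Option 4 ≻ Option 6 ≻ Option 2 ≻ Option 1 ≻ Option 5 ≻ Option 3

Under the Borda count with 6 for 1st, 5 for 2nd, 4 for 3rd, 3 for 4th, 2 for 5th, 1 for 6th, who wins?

Option 1: 10×1 + 8×6 + 12×4 + 10×5 + 9×3 = 183
Option 2: 10×3 + 8×1 + 12×6 + 10×3 + 9×4 = 176
Option 3: 10×5 + 8×5 + 12×3 + 10×6 + 9×1 = 195
Option 4: 10×4 + 8×4 + 12×5 + 10×4 + 9×6 = 226
Option 5: 10×2 + 8×2 + 12×2 + 10×2 + 9×2 = 98
Option 6: 10×6 + 8×3 + 12×1 + 10×1 + 9×5 = 151

Option 4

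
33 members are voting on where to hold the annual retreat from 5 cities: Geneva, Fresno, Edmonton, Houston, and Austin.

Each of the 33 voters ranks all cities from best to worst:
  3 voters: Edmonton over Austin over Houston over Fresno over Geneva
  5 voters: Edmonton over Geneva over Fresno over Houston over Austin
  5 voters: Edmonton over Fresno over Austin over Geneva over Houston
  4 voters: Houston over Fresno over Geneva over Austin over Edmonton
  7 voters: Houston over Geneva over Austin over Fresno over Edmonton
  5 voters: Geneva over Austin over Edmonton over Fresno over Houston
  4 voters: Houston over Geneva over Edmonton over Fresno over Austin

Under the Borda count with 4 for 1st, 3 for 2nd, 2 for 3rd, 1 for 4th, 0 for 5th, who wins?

Geneva

Geneva: 3×0 + 5×3 + 5×1 + 4×2 + 7×3 + 5×4 + 4×3 = 81
Fresno: 3×1 + 5×2 + 5×3 + 4×3 + 7×1 + 5×1 + 4×1 = 56
Edmonton: 3×4 + 5×4 + 5×4 + 4×0 + 7×0 + 5×2 + 4×2 = 70
Houston: 3×2 + 5×1 + 5×0 + 4×4 + 7×4 + 5×0 + 4×4 = 71
Austin: 3×3 + 5×0 + 5×2 + 4×1 + 7×2 + 5×3 + 4×0 = 52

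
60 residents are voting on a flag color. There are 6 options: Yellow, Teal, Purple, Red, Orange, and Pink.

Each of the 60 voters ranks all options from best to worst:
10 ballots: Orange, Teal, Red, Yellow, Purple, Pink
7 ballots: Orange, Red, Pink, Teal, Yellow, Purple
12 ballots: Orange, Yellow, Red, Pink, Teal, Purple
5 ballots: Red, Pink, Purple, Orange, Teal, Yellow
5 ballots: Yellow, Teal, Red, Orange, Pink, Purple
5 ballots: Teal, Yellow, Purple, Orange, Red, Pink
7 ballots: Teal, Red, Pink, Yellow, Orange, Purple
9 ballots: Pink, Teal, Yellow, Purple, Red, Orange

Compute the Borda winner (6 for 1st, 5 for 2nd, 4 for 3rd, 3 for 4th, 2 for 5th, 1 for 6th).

Teal

Yellow: 10×3 + 7×2 + 12×5 + 5×1 + 5×6 + 5×5 + 7×3 + 9×4 = 221
Teal: 10×5 + 7×3 + 12×2 + 5×2 + 5×5 + 5×6 + 7×6 + 9×5 = 247
Purple: 10×2 + 7×1 + 12×1 + 5×4 + 5×1 + 5×4 + 7×1 + 9×3 = 118
Red: 10×4 + 7×5 + 12×4 + 5×6 + 5×4 + 5×2 + 7×5 + 9×2 = 236
Orange: 10×6 + 7×6 + 12×6 + 5×3 + 5×3 + 5×3 + 7×2 + 9×1 = 242
Pink: 10×1 + 7×4 + 12×3 + 5×5 + 5×2 + 5×1 + 7×4 + 9×6 = 196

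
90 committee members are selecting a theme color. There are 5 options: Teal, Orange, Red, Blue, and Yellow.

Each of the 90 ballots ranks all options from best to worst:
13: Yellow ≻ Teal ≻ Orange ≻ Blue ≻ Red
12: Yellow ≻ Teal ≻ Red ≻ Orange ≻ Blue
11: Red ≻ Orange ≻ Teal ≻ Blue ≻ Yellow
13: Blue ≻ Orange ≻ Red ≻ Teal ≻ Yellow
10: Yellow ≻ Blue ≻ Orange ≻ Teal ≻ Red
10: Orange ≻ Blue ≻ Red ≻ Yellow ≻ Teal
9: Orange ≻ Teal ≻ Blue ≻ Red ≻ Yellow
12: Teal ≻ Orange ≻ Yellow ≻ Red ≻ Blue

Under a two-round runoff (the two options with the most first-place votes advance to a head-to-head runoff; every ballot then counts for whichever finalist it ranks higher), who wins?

Orange

Round 1 first-place votes: Teal 12, Orange 19, Red 11, Blue 13, Yellow 35. Yellow and Orange advance.
Runoff: Yellow is ranked above Orange on 35 ballots, Orange above Yellow on 55.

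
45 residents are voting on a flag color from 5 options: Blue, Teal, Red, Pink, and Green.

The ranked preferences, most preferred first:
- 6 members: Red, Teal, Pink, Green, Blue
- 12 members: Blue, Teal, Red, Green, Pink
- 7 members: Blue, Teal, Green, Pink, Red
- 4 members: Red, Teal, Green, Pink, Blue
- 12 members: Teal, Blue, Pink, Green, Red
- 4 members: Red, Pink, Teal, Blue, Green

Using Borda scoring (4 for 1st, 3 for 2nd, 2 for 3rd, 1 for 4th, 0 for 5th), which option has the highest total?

Blue: 6×0 + 12×4 + 7×4 + 4×0 + 12×3 + 4×1 = 116
Teal: 6×3 + 12×3 + 7×3 + 4×3 + 12×4 + 4×2 = 143
Red: 6×4 + 12×2 + 7×0 + 4×4 + 12×0 + 4×4 = 80
Pink: 6×2 + 12×0 + 7×1 + 4×1 + 12×2 + 4×3 = 59
Green: 6×1 + 12×1 + 7×2 + 4×2 + 12×1 + 4×0 = 52

Teal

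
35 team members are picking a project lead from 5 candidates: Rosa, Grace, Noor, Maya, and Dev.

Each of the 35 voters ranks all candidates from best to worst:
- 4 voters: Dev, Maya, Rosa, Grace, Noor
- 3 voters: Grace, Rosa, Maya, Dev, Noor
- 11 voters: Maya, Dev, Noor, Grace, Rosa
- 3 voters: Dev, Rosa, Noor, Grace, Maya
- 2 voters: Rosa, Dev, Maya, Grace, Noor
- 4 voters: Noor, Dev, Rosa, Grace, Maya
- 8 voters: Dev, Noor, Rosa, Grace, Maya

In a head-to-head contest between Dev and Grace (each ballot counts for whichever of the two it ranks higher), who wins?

Dev

Dev is ranked above Grace on 32 ballots; Grace above Dev on 3.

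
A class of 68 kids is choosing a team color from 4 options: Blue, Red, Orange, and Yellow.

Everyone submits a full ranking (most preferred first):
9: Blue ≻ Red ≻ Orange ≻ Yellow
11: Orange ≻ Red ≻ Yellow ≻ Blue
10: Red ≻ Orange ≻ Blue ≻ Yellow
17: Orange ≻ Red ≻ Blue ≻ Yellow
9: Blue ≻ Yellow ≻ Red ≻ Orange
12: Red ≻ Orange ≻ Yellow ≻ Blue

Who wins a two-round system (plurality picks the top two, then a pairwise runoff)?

Red

Round 1 first-place votes: Blue 18, Red 22, Orange 28, Yellow 0. Orange and Red advance.
Runoff: Orange is ranked above Red on 28 ballots, Red above Orange on 40.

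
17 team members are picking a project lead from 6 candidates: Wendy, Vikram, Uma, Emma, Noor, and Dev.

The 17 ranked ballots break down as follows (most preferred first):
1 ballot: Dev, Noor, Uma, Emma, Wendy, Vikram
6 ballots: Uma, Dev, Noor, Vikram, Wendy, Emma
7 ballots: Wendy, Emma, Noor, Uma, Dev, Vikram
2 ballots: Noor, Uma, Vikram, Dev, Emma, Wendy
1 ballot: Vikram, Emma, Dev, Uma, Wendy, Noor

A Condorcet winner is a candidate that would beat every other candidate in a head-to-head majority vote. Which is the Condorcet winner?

Noor vs Wendy: 9–8
Noor vs Vikram: 16–1
Noor vs Uma: 10–7
Noor vs Emma: 9–8
Noor vs Dev: 9–8
Noor beats every other candidate.

Noor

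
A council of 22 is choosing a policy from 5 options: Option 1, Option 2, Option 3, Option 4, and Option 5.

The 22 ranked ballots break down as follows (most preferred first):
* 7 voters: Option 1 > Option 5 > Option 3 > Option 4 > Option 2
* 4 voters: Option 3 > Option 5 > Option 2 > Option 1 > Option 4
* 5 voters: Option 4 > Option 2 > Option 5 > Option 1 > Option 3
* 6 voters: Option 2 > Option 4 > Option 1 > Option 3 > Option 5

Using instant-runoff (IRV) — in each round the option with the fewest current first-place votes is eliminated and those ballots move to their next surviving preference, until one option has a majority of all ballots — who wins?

Round 1: Option 1 7, Option 2 6, Option 3 4, Option 4 5, Option 5 0. Option 5 eliminated.
Round 2: Option 1 7, Option 2 6, Option 3 4, Option 4 5. Option 3 eliminated.
Round 3: Option 1 7, Option 2 10, Option 4 5. Option 4 eliminated.
Round 4: Option 1 7, Option 2 15. Option 2 has a majority (≥12).

Option 2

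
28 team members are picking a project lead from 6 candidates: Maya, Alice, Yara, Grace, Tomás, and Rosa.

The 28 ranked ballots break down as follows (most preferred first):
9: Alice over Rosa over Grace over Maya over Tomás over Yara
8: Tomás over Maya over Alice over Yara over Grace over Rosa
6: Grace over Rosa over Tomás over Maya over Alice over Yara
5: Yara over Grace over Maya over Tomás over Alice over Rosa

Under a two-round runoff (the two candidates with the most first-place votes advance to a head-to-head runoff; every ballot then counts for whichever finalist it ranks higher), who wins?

Tomás

Round 1 first-place votes: Maya 0, Alice 9, Yara 5, Grace 6, Tomás 8, Rosa 0. Alice and Tomás advance.
Runoff: Alice is ranked above Tomás on 9 ballots, Tomás above Alice on 19.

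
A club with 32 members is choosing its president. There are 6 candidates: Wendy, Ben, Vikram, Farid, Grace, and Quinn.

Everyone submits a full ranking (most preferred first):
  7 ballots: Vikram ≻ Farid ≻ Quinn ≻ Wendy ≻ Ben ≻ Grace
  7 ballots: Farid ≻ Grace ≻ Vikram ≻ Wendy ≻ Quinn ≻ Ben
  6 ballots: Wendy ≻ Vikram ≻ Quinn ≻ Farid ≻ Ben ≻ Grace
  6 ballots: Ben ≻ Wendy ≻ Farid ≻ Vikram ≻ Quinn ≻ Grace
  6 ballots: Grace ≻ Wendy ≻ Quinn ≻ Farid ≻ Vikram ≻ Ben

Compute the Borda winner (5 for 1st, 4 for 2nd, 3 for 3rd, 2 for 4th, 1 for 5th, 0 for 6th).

Wendy

Wendy: 7×2 + 7×2 + 6×5 + 6×4 + 6×4 = 106
Ben: 7×1 + 7×0 + 6×1 + 6×5 + 6×0 = 43
Vikram: 7×5 + 7×3 + 6×4 + 6×2 + 6×1 = 98
Farid: 7×4 + 7×5 + 6×2 + 6×3 + 6×2 = 105
Grace: 7×0 + 7×4 + 6×0 + 6×0 + 6×5 = 58
Quinn: 7×3 + 7×1 + 6×3 + 6×1 + 6×3 = 70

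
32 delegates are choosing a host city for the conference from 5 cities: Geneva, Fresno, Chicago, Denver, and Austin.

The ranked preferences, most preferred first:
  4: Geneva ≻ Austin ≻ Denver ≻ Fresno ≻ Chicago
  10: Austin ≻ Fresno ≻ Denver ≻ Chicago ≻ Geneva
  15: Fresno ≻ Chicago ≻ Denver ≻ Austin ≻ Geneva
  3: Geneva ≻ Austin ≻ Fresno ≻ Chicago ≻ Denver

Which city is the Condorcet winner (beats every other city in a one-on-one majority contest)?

Austin vs Geneva: 25–7
Austin vs Fresno: 17–15
Austin vs Chicago: 17–15
Austin vs Denver: 17–15
Austin beats every other city.

Austin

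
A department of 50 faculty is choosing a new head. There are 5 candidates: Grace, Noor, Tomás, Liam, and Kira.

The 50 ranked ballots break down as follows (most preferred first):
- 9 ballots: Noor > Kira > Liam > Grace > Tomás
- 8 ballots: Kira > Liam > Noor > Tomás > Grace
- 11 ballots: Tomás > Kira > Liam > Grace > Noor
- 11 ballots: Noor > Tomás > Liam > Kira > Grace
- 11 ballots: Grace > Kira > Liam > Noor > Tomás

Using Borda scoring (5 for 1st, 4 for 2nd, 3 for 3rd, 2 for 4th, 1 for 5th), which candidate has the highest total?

Kira

Grace: 9×2 + 8×1 + 11×2 + 11×1 + 11×5 = 114
Noor: 9×5 + 8×3 + 11×1 + 11×5 + 11×2 = 157
Tomás: 9×1 + 8×2 + 11×5 + 11×4 + 11×1 = 135
Liam: 9×3 + 8×4 + 11×3 + 11×3 + 11×3 = 158
Kira: 9×4 + 8×5 + 11×4 + 11×2 + 11×4 = 186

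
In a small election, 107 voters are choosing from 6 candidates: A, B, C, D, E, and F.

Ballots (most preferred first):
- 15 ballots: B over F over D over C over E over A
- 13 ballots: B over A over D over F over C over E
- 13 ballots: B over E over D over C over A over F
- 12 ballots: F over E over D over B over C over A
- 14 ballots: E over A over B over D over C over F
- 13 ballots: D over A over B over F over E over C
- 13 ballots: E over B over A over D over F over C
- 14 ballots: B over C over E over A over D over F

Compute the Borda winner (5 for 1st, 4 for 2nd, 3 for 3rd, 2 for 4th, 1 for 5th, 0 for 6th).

A: 15×0 + 13×4 + 13×1 + 12×0 + 14×4 + 13×4 + 13×3 + 14×2 = 240
B: 15×5 + 13×5 + 13×5 + 12×2 + 14×3 + 13×3 + 13×4 + 14×5 = 432
C: 15×2 + 13×1 + 13×2 + 12×1 + 14×1 + 13×0 + 13×0 + 14×4 = 151
D: 15×3 + 13×3 + 13×3 + 12×3 + 14×2 + 13×5 + 13×2 + 14×1 = 292
E: 15×1 + 13×0 + 13×4 + 12×4 + 14×5 + 13×1 + 13×5 + 14×3 = 305
F: 15×4 + 13×2 + 13×0 + 12×5 + 14×0 + 13×2 + 13×1 + 14×0 = 185

B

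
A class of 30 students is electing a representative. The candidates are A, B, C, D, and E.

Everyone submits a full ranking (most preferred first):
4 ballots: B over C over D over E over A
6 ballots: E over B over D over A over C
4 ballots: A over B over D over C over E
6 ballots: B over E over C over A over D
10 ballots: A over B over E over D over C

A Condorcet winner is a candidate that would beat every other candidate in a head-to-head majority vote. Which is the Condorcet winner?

B vs A: 16–14
B vs C: 30–0
B vs D: 30–0
B vs E: 24–6
B beats every other candidate.

B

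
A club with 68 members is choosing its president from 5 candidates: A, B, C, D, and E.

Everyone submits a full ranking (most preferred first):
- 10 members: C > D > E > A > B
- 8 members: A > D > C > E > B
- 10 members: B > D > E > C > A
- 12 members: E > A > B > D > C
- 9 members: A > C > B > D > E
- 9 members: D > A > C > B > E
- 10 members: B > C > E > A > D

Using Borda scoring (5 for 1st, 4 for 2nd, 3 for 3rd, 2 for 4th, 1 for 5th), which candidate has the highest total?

A

A: 10×2 + 8×5 + 10×1 + 12×4 + 9×5 + 9×4 + 10×2 = 219
B: 10×1 + 8×1 + 10×5 + 12×3 + 9×3 + 9×2 + 10×5 = 199
C: 10×5 + 8×3 + 10×2 + 12×1 + 9×4 + 9×3 + 10×4 = 209
D: 10×4 + 8×4 + 10×4 + 12×2 + 9×2 + 9×5 + 10×1 = 209
E: 10×3 + 8×2 + 10×3 + 12×5 + 9×1 + 9×1 + 10×3 = 184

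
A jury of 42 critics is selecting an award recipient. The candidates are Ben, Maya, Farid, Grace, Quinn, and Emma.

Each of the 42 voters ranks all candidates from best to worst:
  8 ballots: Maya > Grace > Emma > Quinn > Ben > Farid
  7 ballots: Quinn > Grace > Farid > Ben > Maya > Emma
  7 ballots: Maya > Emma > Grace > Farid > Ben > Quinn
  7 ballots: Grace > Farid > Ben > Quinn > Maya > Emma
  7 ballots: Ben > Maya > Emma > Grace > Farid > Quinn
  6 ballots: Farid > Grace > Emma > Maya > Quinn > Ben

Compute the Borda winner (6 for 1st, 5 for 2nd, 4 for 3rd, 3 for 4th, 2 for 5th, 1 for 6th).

Grace

Ben: 8×2 + 7×3 + 7×2 + 7×4 + 7×6 + 6×1 = 127
Maya: 8×6 + 7×2 + 7×6 + 7×2 + 7×5 + 6×3 = 171
Farid: 8×1 + 7×4 + 7×3 + 7×5 + 7×2 + 6×6 = 142
Grace: 8×5 + 7×5 + 7×4 + 7×6 + 7×3 + 6×5 = 196
Quinn: 8×3 + 7×6 + 7×1 + 7×3 + 7×1 + 6×2 = 113
Emma: 8×4 + 7×1 + 7×5 + 7×1 + 7×4 + 6×4 = 133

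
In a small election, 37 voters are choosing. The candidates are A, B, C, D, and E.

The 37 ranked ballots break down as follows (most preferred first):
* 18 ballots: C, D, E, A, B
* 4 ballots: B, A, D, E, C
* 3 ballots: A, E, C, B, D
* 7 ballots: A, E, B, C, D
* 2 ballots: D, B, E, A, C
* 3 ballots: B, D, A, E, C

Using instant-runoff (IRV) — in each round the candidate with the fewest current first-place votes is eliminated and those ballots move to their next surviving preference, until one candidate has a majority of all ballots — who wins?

Round 1: A 10, B 7, C 18, D 2, E 0. E eliminated.
Round 2: A 10, B 7, C 18, D 2. D eliminated.
Round 3: A 10, B 9, C 18. B eliminated.
Round 4: A 19, C 18. A has a majority (≥19).

A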